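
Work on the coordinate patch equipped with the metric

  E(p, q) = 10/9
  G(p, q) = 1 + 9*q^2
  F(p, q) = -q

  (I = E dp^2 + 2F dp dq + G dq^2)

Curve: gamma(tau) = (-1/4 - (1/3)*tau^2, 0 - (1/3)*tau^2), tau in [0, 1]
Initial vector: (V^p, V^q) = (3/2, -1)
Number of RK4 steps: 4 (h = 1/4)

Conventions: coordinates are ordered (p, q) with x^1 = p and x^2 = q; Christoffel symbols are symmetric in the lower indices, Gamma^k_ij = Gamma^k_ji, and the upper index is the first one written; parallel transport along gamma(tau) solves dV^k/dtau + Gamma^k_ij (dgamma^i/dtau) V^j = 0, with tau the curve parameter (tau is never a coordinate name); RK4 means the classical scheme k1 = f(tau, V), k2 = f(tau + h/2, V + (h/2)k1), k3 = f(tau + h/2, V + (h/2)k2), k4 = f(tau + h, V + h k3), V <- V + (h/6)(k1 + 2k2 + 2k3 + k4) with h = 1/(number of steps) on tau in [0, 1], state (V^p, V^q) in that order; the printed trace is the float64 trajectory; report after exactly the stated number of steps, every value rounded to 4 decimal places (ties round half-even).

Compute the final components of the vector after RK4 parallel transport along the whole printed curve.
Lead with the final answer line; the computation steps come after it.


Answer: V^p = 1.7177, V^q = -0.7255

gamma'(tau) = (-(2/3)*tau, -(2/3)*tau); f(tau, V)^k = -Gamma^k_ij(gamma(tau)) gamma'^i(tau) V^j; h = 1/4; intermediate values shown to 6 dp
curve data and Christoffel symbols at the stage parameters:
  tau = 0.000000: gamma = (-0.250000, 0.000000), gamma' = (0.000000, 0.000000); Gamma_ppp = 0.000000, Gamma_ppq = 0.000000, Gamma_pqq = -0.900000, Gamma_qpp = 0.000000, Gamma_qpq = 0.000000, Gamma_qqq = 0.000000
  tau = 0.125000: gamma = (-0.255208, -0.005208), gamma' = (-0.083333, -0.083333); Gamma_ppp = 0.000000, Gamma_ppq = 0.000000, Gamma_pqq = -0.899802, Gamma_qpp = 0.000000, Gamma_qpq = 0.000000, Gamma_qqq = -0.042178
  tau = 0.250000: gamma = (-0.270833, -0.020833), gamma' = (-0.166667, -0.166667); Gamma_ppp = 0.000000, Gamma_ppq = 0.000000, Gamma_pqq = -0.896847, Gamma_qpp = 0.000000, Gamma_qpq = 0.000000, Gamma_qqq = -0.168159
  tau = 0.375000: gamma = (-0.296875, -0.046875), gamma' = (-0.250000, -0.250000); Gamma_ppp = 0.000000, Gamma_ppq = 0.000000, Gamma_pqq = -0.884262, Gamma_qpp = 0.000000, Gamma_qpq = 0.000000, Gamma_qqq = -0.373048
  tau = 0.500000: gamma = (-0.333333, -0.083333), gamma' = (-0.333333, -0.333333); Gamma_ppp = 0.000000, Gamma_ppq = 0.000000, Gamma_pqq = -0.852071, Gamma_qpp = 0.000000, Gamma_qpq = 0.000000, Gamma_qqq = -0.639053
  tau = 0.625000: gamma = (-0.380208, -0.130208), gamma' = (-0.416667, -0.416667); Gamma_ppp = 0.000000, Gamma_ppq = 0.000000, Gamma_pqq = -0.791328, Gamma_qpp = 0.000000, Gamma_qpq = 0.000000, Gamma_qqq = -0.927337
  tau = 0.750000: gamma = (-0.437500, -0.187500), gamma' = (-0.500000, -0.500000); Gamma_ppp = 0.000000, Gamma_ppq = 0.000000, Gamma_pqq = -0.700517, Gamma_qpp = 0.000000, Gamma_qpq = 0.000000, Gamma_qqq = -1.182122
  tau = 0.875000: gamma = (-0.505208, -0.255208), gamma' = (-0.583333, -0.583333); Gamma_ppp = 0.000000, Gamma_ppq = 0.000000, Gamma_pqq = -0.589174, Gamma_qpp = 0.000000, Gamma_qpq = 0.000000, Gamma_qqq = -1.353258
  tau = 1.000000: gamma = (-0.583333, -0.333333), gamma' = (-0.666667, -0.666667); Gamma_ppp = 0.000000, Gamma_ppq = 0.000000, Gamma_pqq = -0.473684, Gamma_qpp = 0.000000, Gamma_qpq = 0.000000, Gamma_qqq = -1.421053
step 0: V^p = 1.5000, V^q = -1.0000
step 1: k1 = (0.000000, 0.000000), k2 = (0.074984, 0.003515), k3 = (0.074951, 0.003513), k4 = (0.149343, 0.028002); V <- V + (h/6)(k1 + 2k2 + 2k3 + k4): V^p = 1.5187, V^q = -0.9982
step 2: k1 = (0.149213, 0.027977), k2 = (0.219905, 0.092772), k3 = (0.218115, 0.092017), k4 = (0.276992, 0.207744); V <- V + (h/6)(k1 + 2k2 + 2k3 + k4): V^p = 1.5730, V^q = -0.9730
step 3: k1 = (0.276363, 0.207272), k2 = (0.312284, 0.365957), k3 = (0.305743, 0.358293), k4 = (0.309437, 0.522175); V <- V + (h/6)(k1 + 2k2 + 2k3 + k4): V^p = 1.6489, V^q = -0.8823
step 4: k1 = (0.309026, 0.521481), k2 = (0.280823, 0.645014), k3 = (0.275515, 0.632825), k4 = (0.228655, 0.685964); V <- V + (h/6)(k1 + 2k2 + 2k3 + k4): V^p = 1.7177, V^q = -0.7255


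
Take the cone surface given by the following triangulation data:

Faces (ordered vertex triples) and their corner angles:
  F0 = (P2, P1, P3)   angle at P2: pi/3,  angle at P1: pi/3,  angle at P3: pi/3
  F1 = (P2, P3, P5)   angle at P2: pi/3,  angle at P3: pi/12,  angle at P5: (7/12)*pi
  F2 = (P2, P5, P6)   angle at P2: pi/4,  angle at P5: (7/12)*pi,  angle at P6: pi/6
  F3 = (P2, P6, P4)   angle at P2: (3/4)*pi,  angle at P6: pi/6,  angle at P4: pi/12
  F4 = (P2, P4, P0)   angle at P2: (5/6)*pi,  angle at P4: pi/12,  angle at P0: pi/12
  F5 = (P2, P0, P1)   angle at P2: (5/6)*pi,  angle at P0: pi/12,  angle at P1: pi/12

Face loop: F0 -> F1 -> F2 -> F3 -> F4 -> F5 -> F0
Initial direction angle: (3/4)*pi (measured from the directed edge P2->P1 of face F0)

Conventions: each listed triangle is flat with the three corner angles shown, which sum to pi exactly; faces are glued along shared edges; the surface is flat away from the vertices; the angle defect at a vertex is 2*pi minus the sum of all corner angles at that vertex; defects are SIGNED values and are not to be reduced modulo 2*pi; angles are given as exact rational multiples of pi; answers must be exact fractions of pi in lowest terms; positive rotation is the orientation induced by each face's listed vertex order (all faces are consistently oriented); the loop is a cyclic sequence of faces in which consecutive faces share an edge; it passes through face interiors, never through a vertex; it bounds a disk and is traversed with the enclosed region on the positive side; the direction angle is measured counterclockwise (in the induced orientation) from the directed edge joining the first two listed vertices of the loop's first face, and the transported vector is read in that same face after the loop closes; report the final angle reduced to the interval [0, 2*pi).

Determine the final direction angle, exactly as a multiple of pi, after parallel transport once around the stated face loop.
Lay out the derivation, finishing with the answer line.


enclosed vertex P2: corner angles sum to (10/3)*pi, defect = 2*pi - (10/3)*pi = (-4/3)*pi
summing the enclosed defects onto the initial angle, mod 2*pi in the induced orientation:
final angle = (3/4)*pi - (4/3)*pi = (17/12)*pi (mod 2*pi)

Answer: final direction angle = (17/12)*pi


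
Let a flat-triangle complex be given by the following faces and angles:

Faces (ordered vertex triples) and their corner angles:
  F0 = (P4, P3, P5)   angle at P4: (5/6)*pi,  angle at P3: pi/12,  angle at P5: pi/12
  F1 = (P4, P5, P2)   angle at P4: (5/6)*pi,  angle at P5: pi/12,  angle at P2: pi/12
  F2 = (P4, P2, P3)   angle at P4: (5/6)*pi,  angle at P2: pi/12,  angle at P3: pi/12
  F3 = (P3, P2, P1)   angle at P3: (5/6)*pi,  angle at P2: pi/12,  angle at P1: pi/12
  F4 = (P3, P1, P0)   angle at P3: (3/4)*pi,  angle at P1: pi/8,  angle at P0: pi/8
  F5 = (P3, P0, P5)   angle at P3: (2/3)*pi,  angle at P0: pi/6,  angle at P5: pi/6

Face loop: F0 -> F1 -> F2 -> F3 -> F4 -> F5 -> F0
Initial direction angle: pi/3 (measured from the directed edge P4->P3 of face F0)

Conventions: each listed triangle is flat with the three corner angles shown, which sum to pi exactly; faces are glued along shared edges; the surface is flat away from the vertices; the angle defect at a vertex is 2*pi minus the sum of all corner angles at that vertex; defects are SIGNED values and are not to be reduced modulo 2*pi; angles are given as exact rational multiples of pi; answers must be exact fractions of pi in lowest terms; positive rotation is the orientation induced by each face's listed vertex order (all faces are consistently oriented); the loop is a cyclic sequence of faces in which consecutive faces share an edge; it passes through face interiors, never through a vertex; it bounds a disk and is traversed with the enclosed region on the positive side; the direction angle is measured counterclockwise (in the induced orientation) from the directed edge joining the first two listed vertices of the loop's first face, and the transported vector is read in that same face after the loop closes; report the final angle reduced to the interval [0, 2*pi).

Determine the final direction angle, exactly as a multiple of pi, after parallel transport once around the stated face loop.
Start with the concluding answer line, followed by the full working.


Answer: final direction angle = (17/12)*pi

enclosed vertex P3: corner angles sum to (29/12)*pi, defect = 2*pi - (29/12)*pi = (-5/12)*pi
enclosed vertex P4: corner angles sum to (5/2)*pi, defect = 2*pi - (5/2)*pi = -pi/2
by Gauss-Bonnet the loop rotates the vector by the enclosed defect sum (positive orientation, mod 2*pi)
final angle = pi/3 - (11/12)*pi = (17/12)*pi (mod 2*pi)


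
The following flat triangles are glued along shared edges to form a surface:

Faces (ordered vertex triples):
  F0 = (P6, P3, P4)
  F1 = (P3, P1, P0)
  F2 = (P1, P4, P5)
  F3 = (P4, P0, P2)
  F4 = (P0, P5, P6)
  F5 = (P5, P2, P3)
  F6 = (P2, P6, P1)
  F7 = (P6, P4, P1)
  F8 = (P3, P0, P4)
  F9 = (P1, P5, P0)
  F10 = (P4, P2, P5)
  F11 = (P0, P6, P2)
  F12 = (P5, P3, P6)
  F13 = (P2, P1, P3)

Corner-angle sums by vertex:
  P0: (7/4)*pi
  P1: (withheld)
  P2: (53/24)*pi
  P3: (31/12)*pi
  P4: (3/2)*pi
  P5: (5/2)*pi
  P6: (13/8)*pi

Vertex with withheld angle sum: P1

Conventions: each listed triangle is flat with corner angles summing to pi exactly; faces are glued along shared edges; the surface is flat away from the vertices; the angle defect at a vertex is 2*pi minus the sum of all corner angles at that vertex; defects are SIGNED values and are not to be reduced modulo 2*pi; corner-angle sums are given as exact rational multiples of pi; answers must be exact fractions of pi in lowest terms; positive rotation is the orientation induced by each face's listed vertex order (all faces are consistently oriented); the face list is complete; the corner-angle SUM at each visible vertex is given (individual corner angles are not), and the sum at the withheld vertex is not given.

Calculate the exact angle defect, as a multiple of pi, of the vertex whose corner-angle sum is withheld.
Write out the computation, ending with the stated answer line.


V = 7, E = 21, F = 14; chi = V - E + F = 0
Gauss-Bonnet: total defect = 2*pi*chi = 0; visible defects sum to -pi/6

Answer: defect(P1) = pi/6


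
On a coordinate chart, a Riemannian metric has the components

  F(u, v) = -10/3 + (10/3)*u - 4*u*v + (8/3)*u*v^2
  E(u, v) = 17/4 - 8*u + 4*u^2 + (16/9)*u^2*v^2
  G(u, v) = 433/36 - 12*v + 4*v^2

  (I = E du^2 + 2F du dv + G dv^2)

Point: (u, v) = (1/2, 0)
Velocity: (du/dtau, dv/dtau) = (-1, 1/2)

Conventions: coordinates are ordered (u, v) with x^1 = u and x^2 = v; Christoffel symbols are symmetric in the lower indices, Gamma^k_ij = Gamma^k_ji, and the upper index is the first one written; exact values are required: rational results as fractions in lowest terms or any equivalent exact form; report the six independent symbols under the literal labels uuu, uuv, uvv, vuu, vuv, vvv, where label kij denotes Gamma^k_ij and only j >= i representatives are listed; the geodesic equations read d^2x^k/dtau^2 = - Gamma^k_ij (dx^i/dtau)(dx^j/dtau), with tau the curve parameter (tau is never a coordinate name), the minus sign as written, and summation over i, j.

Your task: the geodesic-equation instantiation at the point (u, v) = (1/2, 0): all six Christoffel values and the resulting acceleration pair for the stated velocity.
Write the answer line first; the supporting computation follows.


Answer: Gamma_uuu = -2664/1765, Gamma_uuv = 0, Gamma_uvv = -4904/1765, Gamma_vuu = 24/353, Gamma_vuv = 0, Gamma_vvv = -312/353; accelerations (d^2u/dtau^2, d^2v/dtau^2) = (778/353, 54/353)

E = 5/4, F = -5/3, G = 433/36 at the point
E_u = -4, E_v = 0, F_u = 10/3, F_v = -2, G_u = 0, G_v = -12
EG - F^2 = 1765/144;  g^inv = (144/1765) * [[433/36, 5/3], [5/3, 5/4]]
first-kind symbols [ij,l] = (1/2)(d_i g_jl + d_j g_il - d_l g_ij): [uu,u] = E_u/2 = -2, [uu,v] = F_u - E_v/2 = 10/3, [uv,u] = E_v/2 = 0, [uv,v] = G_u/2 = 0, [vv,u] = F_v - G_u/2 = -2, [vv,v] = G_v/2 = -6
Gamma^u_ij = (G*[ij,u] - F*[ij,v])/(EG - F^2), Gamma^v_ij = (E*[ij,v] - F*[ij,u])/(EG - F^2)
Gamma_uuu = -2664/1765, Gamma_uuv = 0, Gamma_uvv = -4904/1765, Gamma_vuu = 24/353, Gamma_vuv = 0, Gamma_vvv = -312/353
d^2u/dtau^2 = -(Gamma_uuu*(-1)^2 + 2*Gamma_uuv*(-1)*(1/2) + Gamma_uvv*(1/2)^2) = 778/353
d^2v/dtau^2 = -(Gamma_vuu*(-1)^2 + 2*Gamma_vuv*(-1)*(1/2) + Gamma_vvv*(1/2)^2) = 54/353


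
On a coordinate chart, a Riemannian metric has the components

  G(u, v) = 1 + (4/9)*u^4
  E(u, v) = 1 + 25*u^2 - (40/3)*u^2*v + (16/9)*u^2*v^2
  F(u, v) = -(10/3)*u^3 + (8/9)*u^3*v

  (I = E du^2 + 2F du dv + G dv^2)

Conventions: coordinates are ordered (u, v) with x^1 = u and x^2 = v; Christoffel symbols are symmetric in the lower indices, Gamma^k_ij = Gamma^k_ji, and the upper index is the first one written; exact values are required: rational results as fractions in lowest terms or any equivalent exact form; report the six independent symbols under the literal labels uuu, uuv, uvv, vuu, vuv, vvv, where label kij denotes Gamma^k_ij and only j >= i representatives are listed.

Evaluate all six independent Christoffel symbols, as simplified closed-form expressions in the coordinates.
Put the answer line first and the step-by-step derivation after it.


Answer: Gamma_uuu = (16*u*v^2 - 120*u*v + 225*u)/(4*u^4 + 16*u^2*v^2 - 120*u^2*v + 225*u^2 + 9), Gamma_uuv = (16*u^2*v - 60*u^2)/(4*u^4 + 16*u^2*v^2 - 120*u^2*v + 225*u^2 + 9), Gamma_uvv = 0, Gamma_vuu = (8*u^2*v - 30*u^2)/(4*u^4 + 16*u^2*v^2 - 120*u^2*v + 225*u^2 + 9), Gamma_vuv = 8*u^3/(4*u^4 + 16*u^2*v^2 - 120*u^2*v + 225*u^2 + 9), Gamma_vvv = 0

E = 1 + 25*u^2 - (40/3)*u^2*v + (16/9)*u^2*v^2; F = -(10/3)*u^3 + (8/9)*u^3*v; G = 1 + (4/9)*u^4
Gamma^k_ij = (1/2) g^{kl} (d_i g_jl + d_j g_il - d_l g_ij), with g^inv = (1/(EG-F^2)) [[G, -F], [-F, E]]
first partials: E_u = 50*u - (80/3)*u*v + (32/9)*u*v^2, E_v = -(40/3)*u^2 + (32/9)*u^2*v, F_u = -10*u^2 + (8/3)*u^2*v, F_v = (8/9)*u^3, G_u = (16/9)*u^3, G_v = 0
D = EG - F^2 = 1 + 25*u^2 - (40/3)*u^2*v + (16/9)*u^2*v^2 + (4/9)*u^4
expanded: Gamma^u_uu = (G E_u - 2F F_u + F E_v)/(2D), Gamma^u_uv = (G E_v - F G_u)/(2D), Gamma^u_vv = (2G F_v - G G_u - F G_v)/(2D), Gamma^v_uu = (2E F_u - E E_v - F E_u)/(2D), Gamma^v_uv = (E G_u - F E_v)/(2D), Gamma^v_vv = (E G_v - 2F F_v + F G_u)/(2D); substitute and cancel common factors


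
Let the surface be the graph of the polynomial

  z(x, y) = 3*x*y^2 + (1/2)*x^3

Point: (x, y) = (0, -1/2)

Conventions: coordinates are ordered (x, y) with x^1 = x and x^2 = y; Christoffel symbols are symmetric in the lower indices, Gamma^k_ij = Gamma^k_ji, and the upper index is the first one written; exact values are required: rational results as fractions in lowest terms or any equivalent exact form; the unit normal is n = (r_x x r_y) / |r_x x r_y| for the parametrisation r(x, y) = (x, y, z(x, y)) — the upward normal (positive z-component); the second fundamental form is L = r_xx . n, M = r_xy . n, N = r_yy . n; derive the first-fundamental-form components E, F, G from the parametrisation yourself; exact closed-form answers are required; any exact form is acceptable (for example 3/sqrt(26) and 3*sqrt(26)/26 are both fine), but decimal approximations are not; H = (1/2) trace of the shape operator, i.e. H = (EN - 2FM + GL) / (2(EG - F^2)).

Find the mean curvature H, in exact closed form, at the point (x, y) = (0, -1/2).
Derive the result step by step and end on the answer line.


z_x = 3/4, z_y = 0, z_xx = 0, z_xy = -3, z_yy = 0
E = 25/16, F = 0, G = 1; answer radicand W^2 = 25/16
unnormalised second-form numerators: l = 0, m = -3, n = 0; L = l/sqrt(25/16), and similarly M = m/sqrt(W^2), N = n/sqrt(W^2)
H = (E*n - 2*F*m + G*l) / (2*(EG - F^2)*sqrt(W^2)); E*n - 2*F*m + G*l = 0, EG - F^2 = 25/16, so H = (0)/sqrt(25/16)

Answer: H = 0


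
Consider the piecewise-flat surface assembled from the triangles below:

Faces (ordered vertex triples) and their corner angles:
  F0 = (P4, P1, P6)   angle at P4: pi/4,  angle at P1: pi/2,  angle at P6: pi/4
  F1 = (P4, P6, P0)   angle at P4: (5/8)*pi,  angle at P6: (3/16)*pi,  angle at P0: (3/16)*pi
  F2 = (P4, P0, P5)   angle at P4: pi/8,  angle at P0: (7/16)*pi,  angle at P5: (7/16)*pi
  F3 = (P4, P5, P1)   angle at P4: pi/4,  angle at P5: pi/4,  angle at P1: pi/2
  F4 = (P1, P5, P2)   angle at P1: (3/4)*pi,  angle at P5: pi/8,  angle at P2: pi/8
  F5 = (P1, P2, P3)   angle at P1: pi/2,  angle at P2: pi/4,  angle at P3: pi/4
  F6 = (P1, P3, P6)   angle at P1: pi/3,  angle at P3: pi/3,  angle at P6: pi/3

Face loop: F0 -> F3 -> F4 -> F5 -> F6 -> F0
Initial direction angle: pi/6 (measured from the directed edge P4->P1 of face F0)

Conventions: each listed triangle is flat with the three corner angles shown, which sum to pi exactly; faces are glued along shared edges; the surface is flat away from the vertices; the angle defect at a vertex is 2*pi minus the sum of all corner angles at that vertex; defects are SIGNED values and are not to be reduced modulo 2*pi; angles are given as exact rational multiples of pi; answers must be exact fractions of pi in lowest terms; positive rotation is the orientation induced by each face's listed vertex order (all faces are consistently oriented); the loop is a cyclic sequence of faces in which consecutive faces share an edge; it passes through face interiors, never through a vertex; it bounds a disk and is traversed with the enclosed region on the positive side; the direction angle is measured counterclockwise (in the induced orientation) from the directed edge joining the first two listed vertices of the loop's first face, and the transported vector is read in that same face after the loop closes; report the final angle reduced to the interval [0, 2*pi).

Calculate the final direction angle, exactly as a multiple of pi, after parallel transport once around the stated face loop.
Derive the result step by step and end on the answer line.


enclosed vertex P1: corner angles sum to (31/12)*pi, defect = 2*pi - (31/12)*pi = (-7/12)*pi
the final direction is the initial angle plus the enclosed defects, taken mod 2*pi in the induced orientation
final angle = pi/6 - (7/12)*pi = (19/12)*pi (mod 2*pi)

Answer: final direction angle = (19/12)*pi


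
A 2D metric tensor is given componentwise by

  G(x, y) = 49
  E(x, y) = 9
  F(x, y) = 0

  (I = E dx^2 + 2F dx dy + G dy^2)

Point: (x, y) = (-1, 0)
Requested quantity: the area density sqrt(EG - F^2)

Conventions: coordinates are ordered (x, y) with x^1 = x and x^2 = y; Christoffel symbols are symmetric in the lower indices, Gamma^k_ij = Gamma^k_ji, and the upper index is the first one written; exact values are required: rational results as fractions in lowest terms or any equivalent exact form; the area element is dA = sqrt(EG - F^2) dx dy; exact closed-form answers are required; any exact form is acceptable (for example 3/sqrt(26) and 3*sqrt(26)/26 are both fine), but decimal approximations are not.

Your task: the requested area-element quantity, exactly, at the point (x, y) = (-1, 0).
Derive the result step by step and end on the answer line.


E = 9, F = 0, G = 49; EG - F^2 = 441

Answer: sqrt(EG - F^2) = 21


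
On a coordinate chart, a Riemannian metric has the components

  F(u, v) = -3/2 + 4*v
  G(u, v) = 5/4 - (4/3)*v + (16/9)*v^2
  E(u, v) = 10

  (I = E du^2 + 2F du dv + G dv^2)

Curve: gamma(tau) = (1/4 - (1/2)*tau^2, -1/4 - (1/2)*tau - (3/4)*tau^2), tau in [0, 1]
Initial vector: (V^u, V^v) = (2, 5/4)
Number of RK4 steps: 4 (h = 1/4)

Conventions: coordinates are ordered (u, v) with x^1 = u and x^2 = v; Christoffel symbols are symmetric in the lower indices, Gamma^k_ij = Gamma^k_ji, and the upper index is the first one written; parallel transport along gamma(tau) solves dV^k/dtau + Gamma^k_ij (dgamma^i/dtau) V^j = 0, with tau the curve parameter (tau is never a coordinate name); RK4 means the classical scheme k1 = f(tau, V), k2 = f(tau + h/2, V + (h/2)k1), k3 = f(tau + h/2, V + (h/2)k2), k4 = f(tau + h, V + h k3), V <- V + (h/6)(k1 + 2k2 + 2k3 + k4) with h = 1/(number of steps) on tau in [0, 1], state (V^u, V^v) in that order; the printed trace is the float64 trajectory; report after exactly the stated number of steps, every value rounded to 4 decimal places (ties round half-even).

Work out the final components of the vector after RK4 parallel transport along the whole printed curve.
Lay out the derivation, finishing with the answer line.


gamma'(tau) = (-tau, -1/2 - (3/2)*tau); f(tau, V)^k = -Gamma^k_ij(gamma(tau)) gamma'^i(tau) V^j; h = 1/4; intermediate values shown to 6 dp
curve data and Christoffel symbols at the stage parameters:
  tau = 0.000000: gamma = (0.250000, -0.250000), gamma' = (0.000000, -0.500000); Gamma_uuu = 0.000000, Gamma_uuv = 0.000000, Gamma_uvv = 0.374026, Gamma_vuu = 0.000000, Gamma_vuv = 0.000000, Gamma_vvv = -0.103896
  tau = 0.125000: gamma = (0.242188, -0.324219), gamma' = (-0.125000, -0.687500); Gamma_uuu = 0.000000, Gamma_uuv = 0.000000, Gamma_uvv = 0.368013, Gamma_vuu = 0.000000, Gamma_vuv = 0.000000, Gamma_vvv = -0.114365
  tau = 0.250000: gamma = (0.218750, -0.421875), gamma' = (-0.250000, -0.875000); Gamma_uuu = 0.000000, Gamma_uuv = 0.000000, Gamma_uvv = 0.359424, Gamma_vuu = 0.000000, Gamma_vuv = 0.000000, Gamma_vvv = -0.127296
  tau = 0.375000: gamma = (0.179688, -0.542969), gamma' = (-0.375000, -1.062500); Gamma_uuu = 0.000000, Gamma_uuv = 0.000000, Gamma_uvv = 0.347884, Gamma_vuu = 0.000000, Gamma_vuv = 0.000000, Gamma_vvv = -0.141932
  tau = 0.500000: gamma = (0.125000, -0.687500), gamma' = (-0.500000, -1.250000); Gamma_uuu = 0.000000, Gamma_uuv = 0.000000, Gamma_uvv = 0.333141, Gamma_vuu = 0.000000, Gamma_vuv = 0.000000, Gamma_vvv = -0.157316
  tau = 0.625000: gamma = (0.054688, -0.855469), gamma' = (-0.625000, -1.437500); Gamma_uuu = 0.000000, Gamma_uuv = 0.000000, Gamma_uvv = 0.315168, Gamma_vuu = 0.000000, Gamma_vuv = 0.000000, Gamma_vvv = -0.172357
  tau = 0.750000: gamma = (-0.031250, -1.046875), gamma' = (-0.750000, -1.625000); Gamma_uuu = 0.000000, Gamma_uuv = 0.000000, Gamma_uvv = 0.294243, Gamma_vuu = 0.000000, Gamma_vuv = 0.000000, Gamma_vvv = -0.185946
  tau = 0.875000: gamma = (-0.132812, -1.261719), gamma' = (-0.875000, -1.812500); Gamma_uuu = 0.000000, Gamma_uuv = 0.000000, Gamma_uvv = 0.270959, Gamma_vuu = 0.000000, Gamma_vuv = 0.000000, Gamma_vvv = -0.197104
  tau = 1.000000: gamma = (-0.250000, -1.500000), gamma' = (-1.000000, -2.000000); Gamma_uuu = 0.000000, Gamma_uuv = 0.000000, Gamma_uvv = 0.246154, Gamma_vuu = 0.000000, Gamma_vuv = 0.000000, Gamma_vvv = -0.205128
step 0: V^u = 2.0000, V^v = 1.2500
step 1: k1 = (0.233766, -0.064935), k2 = (0.314208, -0.097644), k3 = (0.313173, -0.097323), k4 = (0.385468, -0.136520); V <- V + (h/6)(k1 + 2k2 + 2k3 + k4): V^u = 2.0781, V^v = 1.2254
step 2: k1 = (0.385371, -0.136485), k2 = (0.446620, -0.182215), k3 = (0.444507, -0.181353), k4 = (0.491391, -0.232046); V <- V + (h/6)(k1 + 2k2 + 2k3 + k4): V^u = 2.1889, V^v = 1.1797
step 3: k1 = (0.491260, -0.231984), k2 = (0.521333, -0.285104), k3 = (0.518324, -0.283459), k4 = (0.530188, -0.335049); V <- V + (h/6)(k1 + 2k2 + 2k3 + k4): V^u = 2.3181, V^v = 1.1087
step 4: k1 = (0.530120, -0.335006), k2 = (0.523931, -0.381123), k3 = (0.521100, -0.379064), k4 = (0.499167, -0.415973); V <- V + (h/6)(k1 + 2k2 + 2k3 + k4): V^u = 2.4480, V^v = 1.0141

Answer: V^u = 2.4480, V^v = 1.0141


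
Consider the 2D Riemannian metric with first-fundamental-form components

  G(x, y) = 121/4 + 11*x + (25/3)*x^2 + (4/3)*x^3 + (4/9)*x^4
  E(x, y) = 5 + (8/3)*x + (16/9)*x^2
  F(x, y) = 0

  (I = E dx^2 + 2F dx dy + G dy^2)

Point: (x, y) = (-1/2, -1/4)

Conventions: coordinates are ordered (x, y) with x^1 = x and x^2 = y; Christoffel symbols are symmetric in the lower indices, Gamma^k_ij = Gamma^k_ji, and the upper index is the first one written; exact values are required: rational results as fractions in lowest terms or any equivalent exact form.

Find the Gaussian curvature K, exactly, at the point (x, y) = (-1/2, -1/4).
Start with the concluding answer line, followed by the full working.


Answer: K = -2592/42439

E = 37/9, F = 0, G = 961/36, EG - F^2 = 35557/324 at the point
E_x = 8/9, E_y = 0, F_x = 0, F_y = 0, G_x = 31/9, G_y = 0
E_yy = 0, F_xy = 0, G_xx = 14
Using the Brioschi determinant formula for K from the metric derivatives:
M1 = [[-E_yy/2 + F_xy - G_xx/2, E_x/2, F_x - E_y/2], [F_y - G_x/2, E, F], [G_y/2, F, G]] = [[-7, 4/9, 0], [-31/18, 37/9, 0], [0, 0, 961/36]]; det M1 = -2180509/2916
M2 = [[0, E_y/2, G_x/2], [E_y/2, E, F], [G_x/2, F, G]] = [[0, 0, 31/18], [0, 37/9, 0], [31/18, 0, 961/36]]; det M2 = -35557/2916
det M1 - det M2 = -59582/81; K = -59582/81 / (35557/324)^2 = -2592/42439


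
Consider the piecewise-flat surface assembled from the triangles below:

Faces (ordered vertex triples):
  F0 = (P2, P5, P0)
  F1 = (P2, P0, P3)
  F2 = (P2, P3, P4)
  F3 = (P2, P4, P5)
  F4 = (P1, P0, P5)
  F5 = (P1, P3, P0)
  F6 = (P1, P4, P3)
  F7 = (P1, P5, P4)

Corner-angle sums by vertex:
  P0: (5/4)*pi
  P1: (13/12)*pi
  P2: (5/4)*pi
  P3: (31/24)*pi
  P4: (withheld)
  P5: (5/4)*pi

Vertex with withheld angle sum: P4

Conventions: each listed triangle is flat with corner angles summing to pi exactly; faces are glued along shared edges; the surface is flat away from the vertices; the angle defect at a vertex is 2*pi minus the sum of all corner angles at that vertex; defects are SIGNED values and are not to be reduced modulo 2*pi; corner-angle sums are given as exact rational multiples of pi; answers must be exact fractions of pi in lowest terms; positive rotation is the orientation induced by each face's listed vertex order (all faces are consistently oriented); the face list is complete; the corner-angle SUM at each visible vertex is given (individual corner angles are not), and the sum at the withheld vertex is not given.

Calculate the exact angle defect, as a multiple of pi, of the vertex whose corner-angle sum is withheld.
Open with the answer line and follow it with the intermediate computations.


Answer: defect(P4) = pi/8

V = 6, E = 12, F = 8; chi = V - E + F = 2
Gauss-Bonnet: total defect = 2*pi*chi = 4*pi; visible defects sum to (31/8)*pi


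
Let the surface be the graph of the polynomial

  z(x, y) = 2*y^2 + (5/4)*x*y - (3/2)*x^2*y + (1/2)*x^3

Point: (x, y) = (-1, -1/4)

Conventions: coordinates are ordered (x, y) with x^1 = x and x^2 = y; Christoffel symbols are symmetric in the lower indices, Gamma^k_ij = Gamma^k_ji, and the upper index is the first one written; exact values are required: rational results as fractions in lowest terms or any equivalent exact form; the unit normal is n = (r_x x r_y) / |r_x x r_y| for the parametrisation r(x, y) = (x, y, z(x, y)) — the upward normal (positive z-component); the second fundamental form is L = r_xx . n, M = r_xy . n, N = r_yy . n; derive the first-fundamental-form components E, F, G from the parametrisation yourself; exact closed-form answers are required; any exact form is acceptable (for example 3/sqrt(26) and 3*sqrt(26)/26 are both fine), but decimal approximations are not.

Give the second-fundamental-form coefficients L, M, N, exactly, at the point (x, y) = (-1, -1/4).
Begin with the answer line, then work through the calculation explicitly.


Answer: L = -36*sqrt(3905)/3905, M = 68*sqrt(3905)/3905, N = 64*sqrt(3905)/3905

z_x = 7/16, z_y = -15/4, z_xx = -9/4, z_xy = 17/4, z_yy = 4
E = 305/256, F = -105/64, G = 241/16; answer radicand W^2 = 3905/256
unnormalised second-form numerators: l = -9/4, m = 17/4, n = 4; L = l/sqrt(3905/256), and similarly M = m/sqrt(W^2), N = n/sqrt(W^2)


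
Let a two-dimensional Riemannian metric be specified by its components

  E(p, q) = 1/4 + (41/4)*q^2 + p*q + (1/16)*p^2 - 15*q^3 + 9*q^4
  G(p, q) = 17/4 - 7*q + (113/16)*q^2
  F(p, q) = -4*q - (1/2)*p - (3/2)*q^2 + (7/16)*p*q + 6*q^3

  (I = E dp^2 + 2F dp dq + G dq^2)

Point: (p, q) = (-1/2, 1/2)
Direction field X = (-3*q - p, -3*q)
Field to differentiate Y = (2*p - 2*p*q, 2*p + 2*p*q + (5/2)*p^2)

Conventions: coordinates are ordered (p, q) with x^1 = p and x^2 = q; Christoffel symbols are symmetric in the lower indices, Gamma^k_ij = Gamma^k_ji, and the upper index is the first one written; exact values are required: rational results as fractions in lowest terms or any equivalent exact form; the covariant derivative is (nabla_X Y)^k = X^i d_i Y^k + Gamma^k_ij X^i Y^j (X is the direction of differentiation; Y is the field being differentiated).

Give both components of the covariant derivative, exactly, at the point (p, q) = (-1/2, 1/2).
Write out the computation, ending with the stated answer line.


E = 81/64, F = -95/64, G = 161/64 at the point
E_p = 7/16, E_q = 3, F_p = -9/32, F_q = -39/32, G_p = 0, G_q = 1/16
EG - F^2 = 251/256;  g^inv = (256/251) * [[161/64, 95/64], [95/64, 81/64]]
first-kind symbols [ij,l] = (1/2)(d_i g_jl + d_j g_il - d_l g_ij): [pp,p] = E_p/2 = 7/32, [pp,q] = F_p - E_q/2 = -57/32, [pq,p] = E_q/2 = 3/2, [pq,q] = G_p/2 = 0, [qq,p] = F_q - G_p/2 = -39/32, [qq,q] = G_q/2 = 1/32
Gamma^p_ij = (G*[ij,p] - F*[ij,q])/(EG - F^2), Gamma^q_ij = (E*[ij,q] - F*[ij,p])/(EG - F^2)
Gamma_ppp = -536/251, Gamma_ppq = 966/251, Gamma_pqq = -773/251, Gamma_qpp = -494/251, Gamma_qpq = 570/251, Gamma_qqq = -453/251
X = (-1, -3/2), Y = (-1/2, -7/8) at the point

Answer: (nabla_X Y)^p = -5445/4016, (nabla_X Y)^q = 5371/4016


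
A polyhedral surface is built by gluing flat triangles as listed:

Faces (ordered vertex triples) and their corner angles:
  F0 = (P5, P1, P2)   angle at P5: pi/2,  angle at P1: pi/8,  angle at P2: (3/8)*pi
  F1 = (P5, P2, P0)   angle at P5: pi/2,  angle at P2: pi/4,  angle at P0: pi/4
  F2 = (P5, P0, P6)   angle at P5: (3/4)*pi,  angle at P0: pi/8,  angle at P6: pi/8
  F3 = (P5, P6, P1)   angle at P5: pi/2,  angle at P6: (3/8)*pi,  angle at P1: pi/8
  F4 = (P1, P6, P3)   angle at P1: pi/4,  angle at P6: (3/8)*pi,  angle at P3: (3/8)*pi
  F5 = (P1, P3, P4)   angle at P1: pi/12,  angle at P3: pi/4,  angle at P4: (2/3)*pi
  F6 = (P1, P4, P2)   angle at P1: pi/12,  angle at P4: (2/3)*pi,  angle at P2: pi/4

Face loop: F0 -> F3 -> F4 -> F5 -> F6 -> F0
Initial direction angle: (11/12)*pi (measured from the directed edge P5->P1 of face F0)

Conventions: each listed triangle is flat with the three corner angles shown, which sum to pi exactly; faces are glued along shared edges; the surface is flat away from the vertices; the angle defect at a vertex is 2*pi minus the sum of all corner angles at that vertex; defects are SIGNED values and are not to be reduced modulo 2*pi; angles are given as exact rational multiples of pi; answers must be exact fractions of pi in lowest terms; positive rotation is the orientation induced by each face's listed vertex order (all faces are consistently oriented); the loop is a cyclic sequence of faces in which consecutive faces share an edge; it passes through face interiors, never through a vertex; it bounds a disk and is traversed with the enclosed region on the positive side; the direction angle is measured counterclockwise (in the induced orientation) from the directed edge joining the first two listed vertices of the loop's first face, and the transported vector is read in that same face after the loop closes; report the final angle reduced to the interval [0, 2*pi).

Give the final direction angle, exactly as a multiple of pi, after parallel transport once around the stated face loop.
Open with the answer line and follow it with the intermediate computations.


Answer: final direction angle = pi/4

enclosed vertex P1: corner angles sum to (2/3)*pi, defect = 2*pi - (2/3)*pi = (4/3)*pi
the rotation equals the total enclosed defect, so the final angle is initial + defects (mod 2*pi)
final angle = (11/12)*pi + (4/3)*pi = pi/4 (mod 2*pi)


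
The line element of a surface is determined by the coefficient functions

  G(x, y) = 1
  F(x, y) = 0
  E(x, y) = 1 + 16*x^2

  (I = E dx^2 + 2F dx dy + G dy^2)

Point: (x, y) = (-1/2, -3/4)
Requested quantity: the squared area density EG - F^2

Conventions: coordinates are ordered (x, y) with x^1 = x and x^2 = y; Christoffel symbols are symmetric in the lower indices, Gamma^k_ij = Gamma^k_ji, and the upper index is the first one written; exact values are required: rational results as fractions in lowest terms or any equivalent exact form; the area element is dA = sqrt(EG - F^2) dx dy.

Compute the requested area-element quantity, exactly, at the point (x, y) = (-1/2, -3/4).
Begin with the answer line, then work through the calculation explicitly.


Answer: EG - F^2 = 5

E = 5, F = 0, G = 1; EG - F^2 = 5


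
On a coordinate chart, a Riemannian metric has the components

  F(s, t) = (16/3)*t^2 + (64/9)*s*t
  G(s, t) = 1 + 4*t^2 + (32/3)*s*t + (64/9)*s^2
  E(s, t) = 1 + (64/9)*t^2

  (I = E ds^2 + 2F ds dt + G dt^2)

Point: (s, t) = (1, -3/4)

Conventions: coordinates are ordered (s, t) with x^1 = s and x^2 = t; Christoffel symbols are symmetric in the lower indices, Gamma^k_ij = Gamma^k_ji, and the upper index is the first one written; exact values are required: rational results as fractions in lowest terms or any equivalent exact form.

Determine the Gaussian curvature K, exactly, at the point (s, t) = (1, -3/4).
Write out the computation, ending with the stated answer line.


E = 5, F = -7/3, G = 85/36, EG - F^2 = 229/36 at the point
E_s = 0, E_t = -32/3, F_s = -16/3, F_t = -8/9, G_s = 56/9, G_t = 14/3
E_tt = 128/9, F_st = 64/9, G_ss = 128/9
Using the Brioschi determinant formula for K from the metric derivatives:
M1 = [[-E_tt/2 + F_st - G_ss/2, E_s/2, F_s - E_t/2], [F_t - G_s/2, E, F], [G_t/2, F, G]] = [[-64/9, 0, 0], [-4, 5, -7/3], [7/3, -7/3, 85/36]]; det M1 = -3664/81
M2 = [[0, E_t/2, G_s/2], [E_t/2, E, F], [G_s/2, F, G]] = [[0, -16/3, 28/9], [-16/3, 5, -7/3], [28/9, -7/3, 85/36]]; det M2 = -3088/81
det M1 - det M2 = -64/9; K = -64/9 / (229/36)^2 = -9216/52441

Answer: K = -9216/52441


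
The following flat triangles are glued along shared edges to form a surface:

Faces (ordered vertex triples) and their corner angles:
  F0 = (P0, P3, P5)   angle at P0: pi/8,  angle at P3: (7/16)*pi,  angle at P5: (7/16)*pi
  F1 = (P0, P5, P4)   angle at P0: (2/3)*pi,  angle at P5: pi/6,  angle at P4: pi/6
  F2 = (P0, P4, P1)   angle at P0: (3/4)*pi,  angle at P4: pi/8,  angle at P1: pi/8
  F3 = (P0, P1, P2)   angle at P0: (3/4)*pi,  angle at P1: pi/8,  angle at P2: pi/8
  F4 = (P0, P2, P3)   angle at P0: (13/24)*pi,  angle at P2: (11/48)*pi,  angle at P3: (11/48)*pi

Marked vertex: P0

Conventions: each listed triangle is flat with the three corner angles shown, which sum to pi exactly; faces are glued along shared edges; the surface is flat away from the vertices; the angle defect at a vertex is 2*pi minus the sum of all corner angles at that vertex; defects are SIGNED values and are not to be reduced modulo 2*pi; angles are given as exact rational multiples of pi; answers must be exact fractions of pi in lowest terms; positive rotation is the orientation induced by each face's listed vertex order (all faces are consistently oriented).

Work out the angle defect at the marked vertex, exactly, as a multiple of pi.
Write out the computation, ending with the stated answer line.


Sum of corner angles at P0: (17/6)*pi
defect = 2*pi - (17/6)*pi

Answer: defect(P0) = (-5/6)*pi


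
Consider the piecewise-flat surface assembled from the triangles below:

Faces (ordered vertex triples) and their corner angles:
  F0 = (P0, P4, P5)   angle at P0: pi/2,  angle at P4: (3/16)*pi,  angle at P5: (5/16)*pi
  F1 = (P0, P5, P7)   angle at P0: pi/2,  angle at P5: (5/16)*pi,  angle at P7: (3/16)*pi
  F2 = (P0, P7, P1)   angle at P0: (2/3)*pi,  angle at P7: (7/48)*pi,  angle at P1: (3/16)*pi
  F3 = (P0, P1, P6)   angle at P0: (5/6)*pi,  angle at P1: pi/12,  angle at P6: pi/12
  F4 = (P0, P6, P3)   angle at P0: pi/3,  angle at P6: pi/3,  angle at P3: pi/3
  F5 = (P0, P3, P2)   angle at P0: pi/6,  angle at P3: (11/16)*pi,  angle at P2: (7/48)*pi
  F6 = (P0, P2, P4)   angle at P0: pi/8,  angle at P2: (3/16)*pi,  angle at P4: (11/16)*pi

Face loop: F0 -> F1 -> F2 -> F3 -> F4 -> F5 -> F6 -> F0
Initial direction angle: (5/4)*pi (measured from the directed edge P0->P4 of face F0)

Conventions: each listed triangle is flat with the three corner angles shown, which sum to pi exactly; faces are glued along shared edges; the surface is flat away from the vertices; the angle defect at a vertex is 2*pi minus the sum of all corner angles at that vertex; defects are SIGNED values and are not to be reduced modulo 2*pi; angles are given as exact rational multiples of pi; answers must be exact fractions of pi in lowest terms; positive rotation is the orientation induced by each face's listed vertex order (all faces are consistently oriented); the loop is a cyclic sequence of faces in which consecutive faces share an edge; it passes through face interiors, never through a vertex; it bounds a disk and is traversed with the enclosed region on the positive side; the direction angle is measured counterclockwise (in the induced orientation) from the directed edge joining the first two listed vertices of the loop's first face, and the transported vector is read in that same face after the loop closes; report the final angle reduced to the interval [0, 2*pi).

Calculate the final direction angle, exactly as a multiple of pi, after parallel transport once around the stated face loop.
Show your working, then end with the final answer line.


enclosed vertex P0: corner angles sum to (25/8)*pi, defect = 2*pi - (25/8)*pi = (-9/8)*pi
summing the enclosed defects onto the initial angle, mod 2*pi in the induced orientation:
final angle = (5/4)*pi - (9/8)*pi = pi/8 (mod 2*pi)

Answer: final direction angle = pi/8


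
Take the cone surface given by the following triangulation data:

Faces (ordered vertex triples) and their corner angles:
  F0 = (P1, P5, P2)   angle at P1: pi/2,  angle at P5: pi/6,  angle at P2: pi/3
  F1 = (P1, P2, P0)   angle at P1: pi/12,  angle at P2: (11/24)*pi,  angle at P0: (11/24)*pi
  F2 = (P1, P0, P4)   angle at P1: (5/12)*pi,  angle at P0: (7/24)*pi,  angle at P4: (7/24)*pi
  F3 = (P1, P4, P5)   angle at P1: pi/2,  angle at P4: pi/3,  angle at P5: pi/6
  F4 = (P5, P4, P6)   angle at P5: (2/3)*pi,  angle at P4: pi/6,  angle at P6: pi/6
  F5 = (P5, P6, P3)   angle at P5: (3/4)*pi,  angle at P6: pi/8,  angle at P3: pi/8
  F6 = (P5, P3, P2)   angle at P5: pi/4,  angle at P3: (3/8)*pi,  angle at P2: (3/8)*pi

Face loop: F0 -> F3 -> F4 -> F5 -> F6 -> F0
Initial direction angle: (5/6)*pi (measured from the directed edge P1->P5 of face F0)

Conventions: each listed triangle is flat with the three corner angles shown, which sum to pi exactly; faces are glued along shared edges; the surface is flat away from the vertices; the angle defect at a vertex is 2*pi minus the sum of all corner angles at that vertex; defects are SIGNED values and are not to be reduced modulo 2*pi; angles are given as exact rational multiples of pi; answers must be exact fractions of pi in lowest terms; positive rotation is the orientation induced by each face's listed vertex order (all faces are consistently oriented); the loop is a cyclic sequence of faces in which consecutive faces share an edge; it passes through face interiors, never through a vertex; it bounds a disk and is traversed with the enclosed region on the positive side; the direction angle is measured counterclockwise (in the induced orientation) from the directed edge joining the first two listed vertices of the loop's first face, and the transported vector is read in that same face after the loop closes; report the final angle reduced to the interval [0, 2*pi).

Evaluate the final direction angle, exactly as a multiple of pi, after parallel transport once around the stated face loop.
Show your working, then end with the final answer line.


enclosed vertex P5: corner angles sum to 2*pi, defect = 2*pi - 2*pi = 0
the final direction is the initial angle plus the enclosed defects, taken mod 2*pi in the induced orientation
final angle = (5/6)*pi + 0 = (5/6)*pi (mod 2*pi)

Answer: final direction angle = (5/6)*pi


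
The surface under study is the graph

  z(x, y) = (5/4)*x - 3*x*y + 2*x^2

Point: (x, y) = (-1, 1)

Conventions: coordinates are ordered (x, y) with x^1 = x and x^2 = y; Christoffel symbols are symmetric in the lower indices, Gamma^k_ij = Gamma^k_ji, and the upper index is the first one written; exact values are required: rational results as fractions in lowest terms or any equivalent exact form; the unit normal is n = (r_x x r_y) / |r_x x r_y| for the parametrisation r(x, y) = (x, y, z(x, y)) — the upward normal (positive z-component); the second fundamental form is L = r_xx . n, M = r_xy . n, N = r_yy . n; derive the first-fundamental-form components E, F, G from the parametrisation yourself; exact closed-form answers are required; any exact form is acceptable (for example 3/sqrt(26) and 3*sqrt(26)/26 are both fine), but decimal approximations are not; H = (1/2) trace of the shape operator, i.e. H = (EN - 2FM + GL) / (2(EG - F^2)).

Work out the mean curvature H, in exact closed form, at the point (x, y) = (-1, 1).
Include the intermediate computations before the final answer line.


z_x = -23/4, z_y = 3, z_xx = 4, z_xy = -3, z_yy = 0
E = 545/16, F = -69/4, G = 10; answer radicand W^2 = 689/16
unnormalised second-form numerators: l = 4, m = -3, n = 0; L = l/sqrt(689/16), and similarly M = m/sqrt(W^2), N = n/sqrt(W^2)
H = (E*n - 2*F*m + G*l) / (2*(EG - F^2)*sqrt(W^2)); E*n - 2*F*m + G*l = -127/2, EG - F^2 = 689/16, so H = (-508/689)/sqrt(689/16)

Answer: H = -2032*sqrt(689)/474721
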